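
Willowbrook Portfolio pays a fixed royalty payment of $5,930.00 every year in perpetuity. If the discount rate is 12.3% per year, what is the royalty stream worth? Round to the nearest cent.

$48211.38

Level perpetuity: PV = C / r = $5,930.00 / 0.123 = $48,211.38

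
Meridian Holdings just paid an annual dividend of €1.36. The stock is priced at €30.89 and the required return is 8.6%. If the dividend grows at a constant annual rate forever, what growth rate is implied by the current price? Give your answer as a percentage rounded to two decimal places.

P = D₀(1+g)/(r−g) ⇒ P(r−g) = D₀(1+g) ⇒ g(P+D₀) = P·r − D₀
g = (P·r − D₀)/(P + D₀) = (€30.89×0.086 − €1.36) / (€30.89 + €1.36) = 0.040203

4.02%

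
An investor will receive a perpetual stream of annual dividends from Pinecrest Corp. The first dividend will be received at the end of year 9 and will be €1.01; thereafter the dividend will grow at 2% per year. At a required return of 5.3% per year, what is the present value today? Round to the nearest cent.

€20.25

Value at end of year 8: C₁ / (r − g) = €1.01 / (0.053 − 0.02) = €30.6061
Discount to today: PV = €30.6061 / (1 + 0.053)^8 = €30.6061 / 1.511565 = €20.25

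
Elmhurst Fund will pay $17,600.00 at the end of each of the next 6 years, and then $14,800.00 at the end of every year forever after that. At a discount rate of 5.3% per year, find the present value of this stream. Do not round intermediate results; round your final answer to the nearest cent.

PV of 6-year annuity: $17,600.00 × [1 − (1+0.053)^−6] / 0.053 = 88481.48057
Perpetuity value at year 6: $14,800.00 / 0.053 = 279245.28302
PV of perpetuity: 279245.28302 / (1+0.053)^6 = 204840.40163
Total PV = 88481.48057 + 204840.40163 = 293321.88220

$293321.88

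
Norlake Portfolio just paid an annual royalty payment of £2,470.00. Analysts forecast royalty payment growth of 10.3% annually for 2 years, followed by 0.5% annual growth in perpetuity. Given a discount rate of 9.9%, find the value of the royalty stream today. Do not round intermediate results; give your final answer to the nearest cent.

£31567.56

D_1 = 2724.41000
D_2 = 3005.02423
Terminal value at year 2: TV = D_2×(1+g_2)/(r−g_2) = 3020.04935/0.094 = 32128.18459
P_0 = D_1/(1+r)^1 + D_2/(1+r)^2 + TV/(1+r)^2
    = 2478.98999 + 2488.01270 + 26600.56134 = 31567.56403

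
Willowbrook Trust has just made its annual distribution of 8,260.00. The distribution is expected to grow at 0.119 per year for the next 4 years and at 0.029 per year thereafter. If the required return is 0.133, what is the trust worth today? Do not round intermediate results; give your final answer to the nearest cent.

D_1 = 9242.94000
D_2 = 10342.84986
D_3 = 11573.64899
D_4 = 12950.91322
Terminal value at year 4: TV = D_4×(1+g_2)/(r−g_2) = 13326.48971/0.104 = 128139.32411
P_0 = D_1/(1+r)^1 + D_2/(1+r)^2 + D_3/(1+r)^3 + D_4/(1+r)^4 + TV/(1+r)^4
    = 8157.93469 + 8057.13055 + 7957.57201 + 7859.24367 + 77761.17055 = 109793.05146

109793.05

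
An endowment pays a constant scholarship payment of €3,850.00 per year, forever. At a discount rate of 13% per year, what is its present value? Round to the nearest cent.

Level perpetuity: PV = C / r = €3,850.00 / 0.13 = €29,615.38

€29615.38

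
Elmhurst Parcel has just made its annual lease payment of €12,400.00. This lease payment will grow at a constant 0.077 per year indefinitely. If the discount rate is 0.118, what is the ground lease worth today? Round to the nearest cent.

D₁ = D₀ × (1 + g) = €12,400.00 × 1.077 = €13,354.8000
Growing perpetuity: P = D₁ / (r − g) = €13,354.8000 / (0.118 − 0.077) = €325,726.83

€325726.83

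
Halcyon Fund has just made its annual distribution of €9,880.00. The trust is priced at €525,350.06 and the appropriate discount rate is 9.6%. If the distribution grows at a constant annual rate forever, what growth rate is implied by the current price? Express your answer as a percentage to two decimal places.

7.58%

P = D₀(1+g)/(r−g) ⇒ P(r−g) = D₀(1+g) ⇒ g(P+D₀) = P·r − D₀
g = (P·r − D₀)/(P + D₀) = (€525,350.06×0.096 − €9,880.00) / (€525,350.06 + €9,880.00) = 0.075769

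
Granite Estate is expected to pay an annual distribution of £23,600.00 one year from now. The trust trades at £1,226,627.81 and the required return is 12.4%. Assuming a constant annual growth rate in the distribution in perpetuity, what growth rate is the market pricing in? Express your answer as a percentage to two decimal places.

P = D₁/(r−g) ⇒ g = r − D₁/P = 0.124 − £23,600.00/£1,226,627.81 = 0.104760

10.48%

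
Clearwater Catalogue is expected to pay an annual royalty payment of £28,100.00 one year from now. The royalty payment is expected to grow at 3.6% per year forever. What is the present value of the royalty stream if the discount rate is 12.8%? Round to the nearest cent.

Growing perpetuity: P = D₁ / (r − g) = £28,100.0000 / (0.128 − 0.036) = £305,434.78

£305434.78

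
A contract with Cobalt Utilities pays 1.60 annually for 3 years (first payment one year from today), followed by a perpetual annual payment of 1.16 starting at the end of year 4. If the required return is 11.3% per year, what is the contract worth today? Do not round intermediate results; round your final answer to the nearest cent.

PV of 3-year annuity: 1.60 × [1 − (1+0.113)^−3] / 0.113 = 3.88963
Perpetuity value at year 3: 1.16 / 0.113 = 10.26549
PV of perpetuity: 10.26549 / (1+0.113)^3 = 7.44550
Total PV = 3.88963 + 7.44550 = 11.33514

11.34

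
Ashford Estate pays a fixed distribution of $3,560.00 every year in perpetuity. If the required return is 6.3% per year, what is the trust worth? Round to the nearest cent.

$56507.94

Level perpetuity: PV = C / r = $3,560.00 / 0.063 = $56,507.94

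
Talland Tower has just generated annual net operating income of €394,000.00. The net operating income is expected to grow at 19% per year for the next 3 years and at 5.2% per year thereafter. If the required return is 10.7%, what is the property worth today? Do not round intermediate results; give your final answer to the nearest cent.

D_1 = 468860.00000
D_2 = 557943.40000
D_3 = 663952.64600
Terminal value at year 3: TV = D_3×(1+g_2)/(r−g_2) = 698478.18359/0.055 = 12699603.33804
P_0 = D_1/(1+r)^1 + D_2/(1+r)^2 + D_3/(1+r)^3 + TV/(1+r)^3
    = 423541.10208 + 455297.11967 + 489434.12141 + 9361539.92231 = 10729812.26547

€10729812.27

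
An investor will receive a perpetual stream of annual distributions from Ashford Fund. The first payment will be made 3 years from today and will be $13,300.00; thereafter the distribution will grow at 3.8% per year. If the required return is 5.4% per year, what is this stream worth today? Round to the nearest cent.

Value at end of year 2: C₁ / (r − g) = $13,300.00 / (0.054 − 0.038) = $831,250.0000
Discount to today: PV = $831,250.0000 / (1 + 0.054)^2 = $831,250.0000 / 1.110916 = $748,256.39

$748256.39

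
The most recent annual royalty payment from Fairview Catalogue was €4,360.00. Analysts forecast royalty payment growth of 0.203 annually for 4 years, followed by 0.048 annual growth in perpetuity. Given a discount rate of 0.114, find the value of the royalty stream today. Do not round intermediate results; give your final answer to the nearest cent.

€115364.03

D_1 = 5245.08000
D_2 = 6309.83124
D_3 = 7590.72698
D_4 = 9131.64456
Terminal value at year 4: TV = D_4×(1+g_2)/(r−g_2) = 9569.96350/0.066 = 144999.44694
P_0 = D_1/(1+r)^1 + D_2/(1+r)^2 + D_3/(1+r)^3 + D_4/(1+r)^4 + TV/(1+r)^4
    = 4708.33034 + 5084.48959 + 5490.70105 + 5929.36568 + 94151.13989 = 115364.02655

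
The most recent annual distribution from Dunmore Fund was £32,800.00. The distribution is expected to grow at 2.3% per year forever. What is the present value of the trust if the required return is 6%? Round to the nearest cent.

£906875.68

D₁ = D₀ × (1 + g) = £32,800.00 × 1.023 = £33,554.4000
Growing perpetuity: P = D₁ / (r − g) = £33,554.4000 / (0.06 − 0.023) = £906,875.68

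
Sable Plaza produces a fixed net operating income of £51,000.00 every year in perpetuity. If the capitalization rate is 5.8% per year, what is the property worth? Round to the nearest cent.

£879310.34

Level perpetuity: PV = C / r = £51,000.00 / 0.058 = £879,310.34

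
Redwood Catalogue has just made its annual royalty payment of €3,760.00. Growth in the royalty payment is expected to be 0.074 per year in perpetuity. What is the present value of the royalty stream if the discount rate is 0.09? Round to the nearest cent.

D₁ = D₀ × (1 + g) = €3,760.00 × 1.074 = €4,038.2400
Growing perpetuity: P = D₁ / (r − g) = €4,038.2400 / (0.09 − 0.074) = €252,390.00

€252390.00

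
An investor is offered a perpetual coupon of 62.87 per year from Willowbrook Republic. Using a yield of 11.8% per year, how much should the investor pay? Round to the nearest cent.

Level perpetuity: PV = C / r = 62.87 / 0.118 = 532.80

532.80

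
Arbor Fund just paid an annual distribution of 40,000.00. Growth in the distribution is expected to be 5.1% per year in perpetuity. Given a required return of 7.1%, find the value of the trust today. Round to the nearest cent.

2102000.00

D₁ = D₀ × (1 + g) = 40,000.00 × 1.051 = 42,040.0000
Growing perpetuity: P = D₁ / (r − g) = 42,040.0000 / (0.071 − 0.051) = 2,102,000.00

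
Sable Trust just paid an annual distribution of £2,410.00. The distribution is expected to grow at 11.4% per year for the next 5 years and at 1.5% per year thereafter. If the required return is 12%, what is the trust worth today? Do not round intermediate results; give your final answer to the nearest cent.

£34537.02

D_1 = 2684.74000
D_2 = 2990.80036
D_3 = 3331.75160
D_4 = 3711.57128
D_5 = 4134.69041
Terminal value at year 5: TV = D_5×(1+g_2)/(r−g_2) = 4196.71077/0.105 = 39968.67396
P_0 = D_1/(1+r)^1 + D_2/(1+r)^2 + D_3/(1+r)^3 + D_4/(1+r)^4 + D_5/(1+r)^5 + TV/(1+r)^5
    = 2397.08929 + 2384.24774 + 2371.47498 + 2358.77065 + 2346.13438 + 22679.29899 = 34537.01602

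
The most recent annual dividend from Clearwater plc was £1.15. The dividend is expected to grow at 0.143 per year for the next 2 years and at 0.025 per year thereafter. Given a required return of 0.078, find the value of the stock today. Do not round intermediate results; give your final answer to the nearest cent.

£27.52

D_1 = 1.31445
D_2 = 1.50242
Terminal value at year 2: TV = D_2×(1+g_2)/(r−g_2) = 1.53998/0.053 = 29.05617
P_0 = D_1/(1+r)^1 + D_2/(1+r)^2 + TV/(1+r)^2
    = 1.21934 + 1.29286 + 25.00350 = 27.51570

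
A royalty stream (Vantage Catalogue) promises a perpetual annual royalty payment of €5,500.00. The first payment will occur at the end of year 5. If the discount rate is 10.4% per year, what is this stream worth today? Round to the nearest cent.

Value at end of year 4: C / r = €5,500.00 / 0.104 = €52,884.6154
Discount to today: PV = €52,884.6154 / (1 + 0.104)^4 = €52,884.6154 / 1.485512 = €35,600.25

€35600.25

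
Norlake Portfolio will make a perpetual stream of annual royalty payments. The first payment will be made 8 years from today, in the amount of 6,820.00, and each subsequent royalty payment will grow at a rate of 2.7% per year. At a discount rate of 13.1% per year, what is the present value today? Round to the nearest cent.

27702.11

Value at end of year 7: C₁ / (r − g) = 6,820.00 / (0.131 − 0.027) = 65,576.9231
Discount to today: PV = 65,576.9231 / (1 + 0.131)^7 = 65,576.9231 / 2.367218 = 27,702.11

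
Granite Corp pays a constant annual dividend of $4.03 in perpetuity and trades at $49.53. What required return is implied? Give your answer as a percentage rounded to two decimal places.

8.14%

P = C/r ⇒ r = C/P = $4.03/$49.53 = 0.081365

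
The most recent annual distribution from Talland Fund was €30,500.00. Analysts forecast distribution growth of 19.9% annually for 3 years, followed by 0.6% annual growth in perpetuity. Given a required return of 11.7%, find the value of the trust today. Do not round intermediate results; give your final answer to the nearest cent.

€447483.09

D_1 = 36569.50000
D_2 = 43846.83050
D_3 = 52572.34977
Terminal value at year 3: TV = D_3×(1+g_2)/(r−g_2) = 52887.78387/0.111 = 476466.52133
P_0 = D_1/(1+r)^1 + D_2/(1+r)^2 + D_3/(1+r)^3 + TV/(1+r)^3
    = 32739.03312 + 35142.43574 + 37722.27435 + 341879.35130 = 447483.09450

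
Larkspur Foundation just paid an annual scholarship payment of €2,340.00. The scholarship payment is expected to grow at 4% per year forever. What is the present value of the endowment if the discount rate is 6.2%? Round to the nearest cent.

€110618.18

D₁ = D₀ × (1 + g) = €2,340.00 × 1.04 = €2,433.6000
Growing perpetuity: P = D₁ / (r − g) = €2,433.6000 / (0.062 − 0.04) = €110,618.18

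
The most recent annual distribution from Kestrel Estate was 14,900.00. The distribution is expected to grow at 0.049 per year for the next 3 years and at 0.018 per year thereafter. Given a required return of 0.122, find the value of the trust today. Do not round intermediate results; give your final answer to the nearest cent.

158324.02

D_1 = 15630.10000
D_2 = 16395.97490
D_3 = 17199.37767
Terminal value at year 3: TV = D_3×(1+g_2)/(r−g_2) = 17508.96647/0.104 = 168355.44681
P_0 = D_1/(1+r)^1 + D_2/(1+r)^2 + D_3/(1+r)^3 + TV/(1+r)^3
    = 13930.57041 + 13024.21422 + 12176.82774 + 119192.40997 = 158324.02234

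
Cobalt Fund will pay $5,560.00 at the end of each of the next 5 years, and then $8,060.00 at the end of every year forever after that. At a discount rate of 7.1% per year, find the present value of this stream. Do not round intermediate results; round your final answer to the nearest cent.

$103298.02

PV of 5-year annuity: $5,560.00 × [1 − (1+0.071)^−5] / 0.071 = 22736.18777
Perpetuity value at year 5: $8,060.00 / 0.071 = 113521.12676
PV of perpetuity: 113521.12676 / (1+0.071)^5 = 80561.83298
Total PV = 22736.18777 + 80561.83298 = 103298.02075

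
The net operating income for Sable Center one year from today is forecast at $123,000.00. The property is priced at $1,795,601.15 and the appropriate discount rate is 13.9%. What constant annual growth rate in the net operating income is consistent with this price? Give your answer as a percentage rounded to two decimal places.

7.05%

P = D₁/(r−g) ⇒ g = r − D₁/P = 0.139 − $123,000.00/$1,795,601.15 = 0.070499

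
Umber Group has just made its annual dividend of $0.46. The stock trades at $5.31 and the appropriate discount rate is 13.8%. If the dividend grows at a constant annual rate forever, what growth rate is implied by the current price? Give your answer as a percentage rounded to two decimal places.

P = D₀(1+g)/(r−g) ⇒ P(r−g) = D₀(1+g) ⇒ g(P+D₀) = P·r − D₀
g = (P·r − D₀)/(P + D₀) = ($5.31×0.138 − $0.46) / ($5.31 + $0.46) = 0.047276

4.73%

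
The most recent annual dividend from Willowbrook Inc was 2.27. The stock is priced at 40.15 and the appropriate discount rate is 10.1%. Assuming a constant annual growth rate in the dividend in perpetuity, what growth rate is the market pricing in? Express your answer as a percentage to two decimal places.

4.21%

P = D₀(1+g)/(r−g) ⇒ P(r−g) = D₀(1+g) ⇒ g(P+D₀) = P·r − D₀
g = (P·r − D₀)/(P + D₀) = (40.15×0.101 − 2.27) / (40.15 + 2.27) = 0.042083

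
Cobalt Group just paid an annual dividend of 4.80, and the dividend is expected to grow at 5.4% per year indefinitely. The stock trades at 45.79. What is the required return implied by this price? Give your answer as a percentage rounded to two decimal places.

16.45%

D₁ = 4.80 × 1.054 = 5.0592
P = D₁/(r − g) ⇒ r = D₁/P + g = 5.0592/45.79 + 0.054 = 0.110487 + 0.054 = 0.164487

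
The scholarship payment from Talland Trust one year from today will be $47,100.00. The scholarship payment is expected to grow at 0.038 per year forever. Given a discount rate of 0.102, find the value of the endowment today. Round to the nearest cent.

$735937.50

Growing perpetuity: P = D₁ / (r − g) = $47,100.0000 / (0.102 − 0.038) = $735,937.50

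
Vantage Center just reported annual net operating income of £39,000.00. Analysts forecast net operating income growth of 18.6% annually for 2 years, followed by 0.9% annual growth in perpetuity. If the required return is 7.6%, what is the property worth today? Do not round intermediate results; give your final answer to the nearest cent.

£803920.85

D_1 = 46254.00000
D_2 = 54857.24400
Terminal value at year 2: TV = D_2×(1+g_2)/(r−g_2) = 55350.95920/0.067 = 826133.71934
P_0 = D_1/(1+r)^1 + D_2/(1+r)^2 + TV/(1+r)^2
    = 42986.98885 + 47381.56949 + 713552.29280 = 803920.85113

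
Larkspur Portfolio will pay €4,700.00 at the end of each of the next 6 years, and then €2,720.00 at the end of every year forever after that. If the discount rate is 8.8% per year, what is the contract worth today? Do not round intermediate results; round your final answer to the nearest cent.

€39844.42

PV of 6-year annuity: €4,700.00 × [1 − (1+0.088)^−6] / 0.088 = 21210.13320
Perpetuity value at year 6: €2,720.00 / 0.088 = 30909.09091
PV of perpetuity: 30909.09091 / (1+0.088)^6 = 18634.29042
Total PV = 21210.13320 + 18634.29042 = 39844.42362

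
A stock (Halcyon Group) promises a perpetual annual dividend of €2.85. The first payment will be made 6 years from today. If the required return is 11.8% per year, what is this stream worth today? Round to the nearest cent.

€13.83

Value at end of year 5: C / r = €2.85 / 0.118 = €24.1525
Discount to today: PV = €24.1525 / (1 + 0.118)^5 = €24.1525 / 1.746663 = €13.83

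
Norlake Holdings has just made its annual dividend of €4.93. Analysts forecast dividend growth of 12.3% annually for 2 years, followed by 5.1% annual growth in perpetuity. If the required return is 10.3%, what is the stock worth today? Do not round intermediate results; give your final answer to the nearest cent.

€113.42

D_1 = 5.53639
D_2 = 6.21737
Terminal value at year 2: TV = D_2×(1+g_2)/(r−g_2) = 6.53445/0.052 = 125.66253
P_0 = D_1/(1+r)^1 + D_2/(1+r)^2 + TV/(1+r)^2
    = 5.01939 + 5.11041 + 103.28917 = 113.41897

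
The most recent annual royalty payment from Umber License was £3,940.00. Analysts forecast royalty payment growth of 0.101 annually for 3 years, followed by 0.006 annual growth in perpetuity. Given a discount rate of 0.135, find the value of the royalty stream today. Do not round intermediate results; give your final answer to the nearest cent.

£39172.39

D_1 = 4337.94000
D_2 = 4776.07194
D_3 = 5258.45521
Terminal value at year 3: TV = D_3×(1+g_2)/(r−g_2) = 5290.00594/0.129 = 41007.79796
P_0 = D_1/(1+r)^1 + D_2/(1+r)^2 + D_3/(1+r)^3 + TV/(1+r)^3
    = 3821.97357 + 3707.48273 + 3596.42157 + 28046.51243 = 39172.39030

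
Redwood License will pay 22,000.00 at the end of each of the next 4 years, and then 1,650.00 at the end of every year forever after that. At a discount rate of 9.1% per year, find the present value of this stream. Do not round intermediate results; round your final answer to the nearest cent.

83915.72

PV of 4-year annuity: 22,000.00 × [1 − (1+0.091)^−4] / 0.091 = 71117.67451
Perpetuity value at year 4: 1,650.00 / 0.091 = 18131.86813
PV of perpetuity: 18131.86813 / (1+0.091)^4 = 12798.04254
Total PV = 71117.67451 + 12798.04254 = 83915.71705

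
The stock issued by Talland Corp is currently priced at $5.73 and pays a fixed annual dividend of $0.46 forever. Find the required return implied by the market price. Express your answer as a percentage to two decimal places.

8.03%

P = C/r ⇒ r = C/P = $0.46/$5.73 = 0.080279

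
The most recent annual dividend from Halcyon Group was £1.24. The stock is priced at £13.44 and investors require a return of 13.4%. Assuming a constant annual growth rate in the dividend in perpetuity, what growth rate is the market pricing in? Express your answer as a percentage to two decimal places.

3.82%

P = D₀(1+g)/(r−g) ⇒ P(r−g) = D₀(1+g) ⇒ g(P+D₀) = P·r − D₀
g = (P·r − D₀)/(P + D₀) = (£13.44×0.134 − £1.24) / (£13.44 + £1.24) = 0.038213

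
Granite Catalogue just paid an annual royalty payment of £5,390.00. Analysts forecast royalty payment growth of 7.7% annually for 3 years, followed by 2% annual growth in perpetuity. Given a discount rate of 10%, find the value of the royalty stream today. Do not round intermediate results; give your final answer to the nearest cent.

D_1 = 5805.03000
D_2 = 6252.01731
D_3 = 6733.42264
Terminal value at year 3: TV = D_3×(1+g_2)/(r−g_2) = 6868.09110/0.08 = 85851.13870
P_0 = D_1/(1+r)^1 + D_2/(1+r)^2 + D_3/(1+r)^3 + TV/(1+r)^3
    = 5277.30000 + 5166.95645 + 5058.92009 + 64501.23118 = 80004.40772

£80004.41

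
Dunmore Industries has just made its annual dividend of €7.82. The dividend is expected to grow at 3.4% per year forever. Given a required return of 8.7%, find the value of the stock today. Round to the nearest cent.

€152.56

D₁ = D₀ × (1 + g) = €7.82 × 1.034 = €8.0859
Growing perpetuity: P = D₁ / (r − g) = €8.0859 / (0.087 − 0.034) = €152.56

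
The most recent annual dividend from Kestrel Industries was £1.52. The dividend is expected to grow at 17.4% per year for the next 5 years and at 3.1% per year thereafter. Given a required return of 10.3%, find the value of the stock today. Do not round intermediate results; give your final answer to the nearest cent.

D_1 = 1.78448
D_2 = 2.09498
D_3 = 2.45951
D_4 = 2.88746
D_5 = 3.38988
Terminal value at year 5: TV = D_5×(1+g_2)/(r−g_2) = 3.49496/0.072 = 48.54117
P_0 = D_1/(1+r)^1 + D_2/(1+r)^2 + D_3/(1+r)^3 + D_4/(1+r)^4 + D_5/(1+r)^5 + TV/(1+r)^5
    = 1.61784 + 1.72198 + 1.83283 + 1.95081 + 2.07638 + 29.73259 = 38.93242

£38.93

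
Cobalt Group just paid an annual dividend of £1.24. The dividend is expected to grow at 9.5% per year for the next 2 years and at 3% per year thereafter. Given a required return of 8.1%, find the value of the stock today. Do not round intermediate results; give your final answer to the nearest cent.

£28.22

D_1 = 1.35780
D_2 = 1.48679
Terminal value at year 2: TV = D_2×(1+g_2)/(r−g_2) = 1.53139/0.051 = 30.02735
P_0 = D_1/(1+r)^1 + D_2/(1+r)^2 + TV/(1+r)^2
    = 1.25606 + 1.27233 + 25.69600 = 28.22439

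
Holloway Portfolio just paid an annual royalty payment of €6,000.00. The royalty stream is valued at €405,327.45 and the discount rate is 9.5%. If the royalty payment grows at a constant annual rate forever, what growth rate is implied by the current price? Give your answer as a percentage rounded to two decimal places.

P = D₀(1+g)/(r−g) ⇒ P(r−g) = D₀(1+g) ⇒ g(P+D₀) = P·r − D₀
g = (P·r − D₀)/(P + D₀) = (€405,327.45×0.095 − €6,000.00) / (€405,327.45 + €6,000.00) = 0.079027

7.90%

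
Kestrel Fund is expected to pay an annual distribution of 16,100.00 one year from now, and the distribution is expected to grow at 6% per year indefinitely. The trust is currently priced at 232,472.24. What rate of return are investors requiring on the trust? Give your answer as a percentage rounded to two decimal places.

12.93%

P = D₁/(r − g) ⇒ r = D₁/P + g = 16,100.0000/232,472.24 + 0.06 = 0.069256 + 0.06 = 0.129256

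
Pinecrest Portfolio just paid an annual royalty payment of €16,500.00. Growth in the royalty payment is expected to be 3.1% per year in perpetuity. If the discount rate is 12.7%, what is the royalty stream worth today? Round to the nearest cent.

D₁ = D₀ × (1 + g) = €16,500.00 × 1.031 = €17,011.5000
Growing perpetuity: P = D₁ / (r − g) = €17,011.5000 / (0.127 − 0.031) = €177,203.13

€177203.13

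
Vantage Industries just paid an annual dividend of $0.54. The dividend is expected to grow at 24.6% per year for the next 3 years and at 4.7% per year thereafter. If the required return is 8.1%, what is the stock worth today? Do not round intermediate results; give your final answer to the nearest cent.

D_1 = 0.67284
D_2 = 0.83836
D_3 = 1.04459
Terminal value at year 3: TV = D_3×(1+g_2)/(r−g_2) = 1.09369/0.034 = 32.16738
P_0 = D_1/(1+r)^1 + D_2/(1+r)^2 + D_3/(1+r)^3 + TV/(1+r)^3
    = 0.62242 + 0.71743 + 0.82693 + 25.46470 = 27.63149

$27.63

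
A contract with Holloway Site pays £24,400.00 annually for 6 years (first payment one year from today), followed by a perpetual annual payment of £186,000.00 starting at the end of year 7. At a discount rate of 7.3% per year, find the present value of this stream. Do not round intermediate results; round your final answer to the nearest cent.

£1784754.70

PV of 6-year annuity: £24,400.00 × [1 − (1+0.073)^−6] / 0.073 = 115234.21060
Perpetuity value at year 6: £186,000.00 / 0.073 = 2547945.20548
PV of perpetuity: 2547945.20548 / (1+0.073)^6 = 1669520.48534
Total PV = 115234.21060 + 1669520.48534 = 1784754.69594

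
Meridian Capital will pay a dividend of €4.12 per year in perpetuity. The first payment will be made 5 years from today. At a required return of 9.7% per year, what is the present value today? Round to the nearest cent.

€29.33

Value at end of year 4: C / r = €4.12 / 0.097 = €42.4742
Discount to today: PV = €42.4742 / (1 + 0.097)^4 = €42.4742 / 1.448193 = €29.33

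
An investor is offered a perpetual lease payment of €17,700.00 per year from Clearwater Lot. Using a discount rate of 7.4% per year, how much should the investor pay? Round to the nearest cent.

€239189.19

Level perpetuity: PV = C / r = €17,700.00 / 0.074 = €239,189.19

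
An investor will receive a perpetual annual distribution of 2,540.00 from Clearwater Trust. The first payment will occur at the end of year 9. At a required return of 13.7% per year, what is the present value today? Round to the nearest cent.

6637.88

Value at end of year 8: C / r = 2,540.00 / 0.137 = 18,540.1460
Discount to today: PV = 18,540.1460 / (1 + 0.137)^8 = 18,540.1460 / 2.793082 = 6,637.88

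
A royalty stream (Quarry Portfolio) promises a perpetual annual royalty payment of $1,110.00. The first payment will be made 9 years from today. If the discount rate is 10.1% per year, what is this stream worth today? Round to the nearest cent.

Value at end of year 8: C / r = $1,110.00 / 0.101 = $10,990.0990
Discount to today: PV = $10,990.0990 / (1 + 0.101)^8 = $10,990.0990 / 2.159228 = $5,089.83

$5089.83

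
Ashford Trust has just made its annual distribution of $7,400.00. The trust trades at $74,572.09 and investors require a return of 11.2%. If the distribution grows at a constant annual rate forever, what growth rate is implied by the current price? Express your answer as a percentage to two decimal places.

P = D₀(1+g)/(r−g) ⇒ P(r−g) = D₀(1+g) ⇒ g(P+D₀) = P·r − D₀
g = (P·r − D₀)/(P + D₀) = ($74,572.09×0.112 − $7,400.00) / ($74,572.09 + $7,400.00) = 0.011615

1.16%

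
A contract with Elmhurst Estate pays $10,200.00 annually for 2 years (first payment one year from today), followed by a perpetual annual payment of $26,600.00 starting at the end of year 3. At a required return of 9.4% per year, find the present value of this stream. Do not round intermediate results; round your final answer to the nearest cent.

PV of 2-year annuity: $10,200.00 × [1 − (1+0.094)^−2] / 0.094 = 17846.05410
Perpetuity value at year 2: $26,600.00 / 0.094 = 282978.72340
PV of perpetuity: 282978.72340 / (1+0.094)^2 = 236439.01370
Total PV = 17846.05410 + 236439.01370 = 254285.06780

$254285.07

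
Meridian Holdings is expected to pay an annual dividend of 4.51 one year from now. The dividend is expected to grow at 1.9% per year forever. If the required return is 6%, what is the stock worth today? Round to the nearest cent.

110.00

Growing perpetuity: P = D₁ / (r − g) = 4.5100 / (0.06 − 0.019) = 110.00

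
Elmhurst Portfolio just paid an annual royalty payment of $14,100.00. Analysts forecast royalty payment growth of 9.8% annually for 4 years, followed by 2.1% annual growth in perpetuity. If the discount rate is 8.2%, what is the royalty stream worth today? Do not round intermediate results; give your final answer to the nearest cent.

$308789.86

D_1 = 15481.80000
D_2 = 16999.01640
D_3 = 18664.92001
D_4 = 20494.08217
Terminal value at year 4: TV = D_4×(1+g_2)/(r−g_2) = 20924.45789/0.061 = 343023.89989
P_0 = D_1/(1+r)^1 + D_2/(1+r)^2 + D_3/(1+r)^3 + D_4/(1+r)^4 + TV/(1+r)^4
    = 14308.50277 + 14520.08877 + 14734.80357 + 14952.69346 + 250273.77083 = 308789.85940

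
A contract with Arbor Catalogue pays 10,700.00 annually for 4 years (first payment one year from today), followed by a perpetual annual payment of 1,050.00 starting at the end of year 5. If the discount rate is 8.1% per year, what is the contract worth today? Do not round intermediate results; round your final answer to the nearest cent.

44853.97

PV of 4-year annuity: 10,700.00 × [1 − (1+0.081)^−4] / 0.081 = 35361.01522
Perpetuity value at year 4: 1,050.00 / 0.081 = 12962.96296
PV of perpetuity: 12962.96296 / (1+0.081)^4 = 9492.95680
Total PV = 35361.01522 + 9492.95680 = 44853.97201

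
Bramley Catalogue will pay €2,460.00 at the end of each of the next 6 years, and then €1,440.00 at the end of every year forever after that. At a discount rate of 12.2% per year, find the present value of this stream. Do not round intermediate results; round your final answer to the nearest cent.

€15973.27

PV of 6-year annuity: €2,460.00 × [1 − (1+0.122)^−6] / 0.122 = 10057.03056
Perpetuity value at year 6: €1,440.00 / 0.122 = 11803.27869
PV of perpetuity: 11803.27869 / (1+0.122)^6 = 5916.23641
Total PV = 10057.03056 + 5916.23641 = 15973.26697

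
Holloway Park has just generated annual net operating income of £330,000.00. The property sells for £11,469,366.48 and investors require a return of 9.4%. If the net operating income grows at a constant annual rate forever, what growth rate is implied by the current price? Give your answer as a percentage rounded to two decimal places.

P = D₀(1+g)/(r−g) ⇒ P(r−g) = D₀(1+g) ⇒ g(P+D₀) = P·r − D₀
g = (P·r − D₀)/(P + D₀) = (£11,469,366.48×0.094 − £330,000.00) / (£11,469,366.48 + £330,000.00) = 0.063403

6.34%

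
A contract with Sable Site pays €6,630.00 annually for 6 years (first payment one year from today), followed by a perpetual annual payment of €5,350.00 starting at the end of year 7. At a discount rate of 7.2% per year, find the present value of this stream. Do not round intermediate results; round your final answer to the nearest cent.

PV of 6-year annuity: €6,630.00 × [1 − (1+0.072)^−6] / 0.072 = 31407.97919
Perpetuity value at year 6: €5,350.00 / 0.072 = 74305.55556
PV of perpetuity: 74305.55556 / (1+0.072)^6 = 48961.25862
Total PV = 31407.97919 + 48961.25862 = 80369.23781

€80369.24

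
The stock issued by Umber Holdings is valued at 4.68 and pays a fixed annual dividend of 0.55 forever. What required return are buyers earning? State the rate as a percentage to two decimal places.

P = C/r ⇒ r = C/P = 0.55/4.68 = 0.117521

11.75%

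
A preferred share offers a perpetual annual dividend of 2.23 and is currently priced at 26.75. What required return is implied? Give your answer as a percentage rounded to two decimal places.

8.34%

P = C/r ⇒ r = C/P = 2.23/26.75 = 0.083364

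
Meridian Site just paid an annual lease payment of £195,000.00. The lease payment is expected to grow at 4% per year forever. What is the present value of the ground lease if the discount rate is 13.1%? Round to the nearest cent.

£2228571.43

D₁ = D₀ × (1 + g) = £195,000.00 × 1.04 = £202,800.0000
Growing perpetuity: P = D₁ / (r − g) = £202,800.0000 / (0.131 − 0.04) = £2,228,571.43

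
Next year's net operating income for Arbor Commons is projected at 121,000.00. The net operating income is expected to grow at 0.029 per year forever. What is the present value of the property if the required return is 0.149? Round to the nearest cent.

1008333.33

Growing perpetuity: P = D₁ / (r − g) = 121,000.0000 / (0.149 − 0.029) = 1,008,333.33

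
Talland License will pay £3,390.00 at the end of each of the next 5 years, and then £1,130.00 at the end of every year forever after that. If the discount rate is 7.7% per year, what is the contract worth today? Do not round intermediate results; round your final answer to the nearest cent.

PV of 5-year annuity: £3,390.00 × [1 − (1+0.077)^−5] / 0.077 = 13642.98781
Perpetuity value at year 5: £1,130.00 / 0.077 = 14675.32468
PV of perpetuity: 14675.32468 / (1+0.077)^5 = 10127.66207
Total PV = 13642.98781 + 10127.66207 = 23770.64988

£23770.65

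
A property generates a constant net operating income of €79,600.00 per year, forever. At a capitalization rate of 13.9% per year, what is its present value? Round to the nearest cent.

€572661.87

Level perpetuity: PV = C / r = €79,600.00 / 0.139 = €572,661.87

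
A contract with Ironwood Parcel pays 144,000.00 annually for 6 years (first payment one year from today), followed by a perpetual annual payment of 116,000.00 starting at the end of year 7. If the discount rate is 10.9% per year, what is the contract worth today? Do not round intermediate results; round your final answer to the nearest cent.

PV of 6-year annuity: 144,000.00 × [1 − (1+0.109)^−6] / 0.109 = 610956.43471
Perpetuity value at year 6: 116,000.00 / 0.109 = 1064220.18349
PV of perpetuity: 1064220.18349 / (1+0.109)^6 = 572060.83330
Total PV = 610956.43471 + 572060.83330 = 1183017.26801

1183017.27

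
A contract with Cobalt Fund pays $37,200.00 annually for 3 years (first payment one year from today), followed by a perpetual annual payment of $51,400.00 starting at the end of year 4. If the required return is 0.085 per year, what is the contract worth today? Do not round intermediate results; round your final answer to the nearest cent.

PV of 3-year annuity: $37,200.00 × [1 − (1+0.085)^−3] / 0.085 = 95009.63222
Perpetuity value at year 3: $51,400.00 / 0.085 = 604705.88235
PV of perpetuity: 604705.88235 / (1+0.085)^3 = 473429.13246
Total PV = 95009.63222 + 473429.13246 = 568438.76468

$568438.76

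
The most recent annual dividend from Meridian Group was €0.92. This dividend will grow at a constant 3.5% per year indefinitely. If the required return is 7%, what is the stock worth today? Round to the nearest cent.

D₁ = D₀ × (1 + g) = €0.92 × 1.035 = €0.9522
Growing perpetuity: P = D₁ / (r − g) = €0.9522 / (0.07 − 0.035) = €27.21

€27.21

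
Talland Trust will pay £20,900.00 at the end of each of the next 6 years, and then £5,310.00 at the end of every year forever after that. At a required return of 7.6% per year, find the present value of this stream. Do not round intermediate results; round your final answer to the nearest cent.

PV of 6-year annuity: £20,900.00 × [1 − (1+0.076)^−6] / 0.076 = 97801.89797
Perpetuity value at year 6: £5,310.00 / 0.076 = 69868.42105
PV of perpetuity: 69868.42105 / (1+0.076)^6 = 45020.18765
Total PV = 97801.89797 + 45020.18765 = 142822.08561

£142822.09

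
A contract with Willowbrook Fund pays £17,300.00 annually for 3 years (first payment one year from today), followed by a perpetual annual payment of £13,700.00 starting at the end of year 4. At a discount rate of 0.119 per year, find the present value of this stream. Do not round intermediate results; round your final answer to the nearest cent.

PV of 3-year annuity: £17,300.00 × [1 − (1+0.119)^−3] / 0.119 = 41623.18771
Perpetuity value at year 3: £13,700.00 / 0.119 = 115126.05042
PV of perpetuity: 115126.05042 / (1+0.119)^3 = 82164.33529
Total PV = 41623.18771 + 82164.33529 = 123787.52301

£123787.52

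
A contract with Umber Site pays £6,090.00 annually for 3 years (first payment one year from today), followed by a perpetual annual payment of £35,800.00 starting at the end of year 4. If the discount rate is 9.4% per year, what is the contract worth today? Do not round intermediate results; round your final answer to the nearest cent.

PV of 3-year annuity: £6,090.00 × [1 − (1+0.094)^−3] / 0.094 = 15306.34741
Perpetuity value at year 3: £35,800.00 / 0.094 = 380851.06383
PV of perpetuity: 380851.06383 / (1+0.094)^3 = 290872.86397
Total PV = 15306.34741 + 290872.86397 = 306179.21137

£306179.21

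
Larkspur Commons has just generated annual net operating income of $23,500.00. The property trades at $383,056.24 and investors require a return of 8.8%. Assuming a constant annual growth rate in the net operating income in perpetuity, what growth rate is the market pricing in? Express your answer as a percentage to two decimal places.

P = D₀(1+g)/(r−g) ⇒ P(r−g) = D₀(1+g) ⇒ g(P+D₀) = P·r − D₀
g = (P·r − D₀)/(P + D₀) = ($383,056.24×0.088 − $23,500.00) / ($383,056.24 + $23,500.00) = 0.025111

2.51%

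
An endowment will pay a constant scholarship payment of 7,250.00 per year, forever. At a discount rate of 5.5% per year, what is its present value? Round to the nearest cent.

Level perpetuity: PV = C / r = 7,250.00 / 0.055 = 131,818.18

131818.18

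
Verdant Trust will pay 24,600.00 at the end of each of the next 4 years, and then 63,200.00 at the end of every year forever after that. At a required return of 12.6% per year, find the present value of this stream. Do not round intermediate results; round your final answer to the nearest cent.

PV of 4-year annuity: 24,600.00 × [1 − (1+0.126)^−4] / 0.126 = 73784.32529
Perpetuity value at year 4: 63,200.00 / 0.126 = 501587.30159
PV of perpetuity: 501587.30159 / (1+0.126)^4 = 312027.57157
Total PV = 73784.32529 + 312027.57157 = 385811.89686

385811.90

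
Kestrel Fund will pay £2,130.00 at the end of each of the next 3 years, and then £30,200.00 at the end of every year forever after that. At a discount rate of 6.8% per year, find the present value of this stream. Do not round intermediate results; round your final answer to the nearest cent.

£370183.09

PV of 3-year annuity: £2,130.00 × [1 − (1+0.068)^−3] / 0.068 = 5610.28176
Perpetuity value at year 3: £30,200.00 / 0.068 = 444117.64706
PV of perpetuity: 444117.64706 / (1+0.068)^3 = 364572.80708
Total PV = 5610.28176 + 364572.80708 = 370183.08884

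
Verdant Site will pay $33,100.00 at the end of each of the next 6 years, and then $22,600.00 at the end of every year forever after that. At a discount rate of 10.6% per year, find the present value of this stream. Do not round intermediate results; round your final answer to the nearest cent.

PV of 6-year annuity: $33,100.00 × [1 − (1+0.106)^−6] / 0.106 = 141659.30352
Perpetuity value at year 6: $22,600.00 / 0.106 = 213207.54717
PV of perpetuity: 213207.54717 / (1+0.106)^6 = 116485.48495
Total PV = 141659.30352 + 116485.48495 = 258144.78847

$258144.79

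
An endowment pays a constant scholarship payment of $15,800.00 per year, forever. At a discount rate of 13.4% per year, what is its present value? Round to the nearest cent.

$117910.45

Level perpetuity: PV = C / r = $15,800.00 / 0.134 = $117,910.45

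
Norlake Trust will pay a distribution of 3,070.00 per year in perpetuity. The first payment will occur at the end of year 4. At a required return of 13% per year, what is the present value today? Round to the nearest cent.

16366.65

Value at end of year 3: C / r = 3,070.00 / 0.13 = 23,615.3846
Discount to today: PV = 23,615.3846 / (1 + 0.13)^3 = 23,615.3846 / 1.442897 = 16,366.65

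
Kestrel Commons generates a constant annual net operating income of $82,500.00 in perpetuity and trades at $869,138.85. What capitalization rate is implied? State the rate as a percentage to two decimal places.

9.49%

P = C/r ⇒ r = C/P = $82,500.00/$869,138.85 = 0.094922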